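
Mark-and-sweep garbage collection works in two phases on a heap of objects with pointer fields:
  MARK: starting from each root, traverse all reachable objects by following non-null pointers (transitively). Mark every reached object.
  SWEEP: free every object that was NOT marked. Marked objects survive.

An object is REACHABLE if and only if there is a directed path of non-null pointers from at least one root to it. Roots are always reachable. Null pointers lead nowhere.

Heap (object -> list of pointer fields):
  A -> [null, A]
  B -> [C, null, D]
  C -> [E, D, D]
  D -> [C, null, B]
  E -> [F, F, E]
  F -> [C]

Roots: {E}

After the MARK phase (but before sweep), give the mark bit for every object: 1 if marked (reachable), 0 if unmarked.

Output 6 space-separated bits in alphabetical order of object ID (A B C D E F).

Answer: 0 1 1 1 1 1

Derivation:
Roots: E
Mark E: refs=F F E, marked=E
Mark F: refs=C, marked=E F
Mark C: refs=E D D, marked=C E F
Mark D: refs=C null B, marked=C D E F
Mark B: refs=C null D, marked=B C D E F
Unmarked (collected): A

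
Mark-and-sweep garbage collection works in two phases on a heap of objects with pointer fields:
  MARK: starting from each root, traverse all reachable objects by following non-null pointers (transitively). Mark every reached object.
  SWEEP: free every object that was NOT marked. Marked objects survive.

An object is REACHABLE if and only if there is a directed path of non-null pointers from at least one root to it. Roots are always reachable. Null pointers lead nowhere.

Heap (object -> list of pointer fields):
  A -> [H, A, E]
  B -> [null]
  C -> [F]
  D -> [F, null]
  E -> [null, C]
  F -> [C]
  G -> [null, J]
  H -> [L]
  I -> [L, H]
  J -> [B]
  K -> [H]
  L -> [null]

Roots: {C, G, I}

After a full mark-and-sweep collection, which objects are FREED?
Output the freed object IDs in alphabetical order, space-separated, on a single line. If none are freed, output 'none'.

Roots: C G I
Mark C: refs=F, marked=C
Mark G: refs=null J, marked=C G
Mark I: refs=L H, marked=C G I
Mark F: refs=C, marked=C F G I
Mark J: refs=B, marked=C F G I J
Mark L: refs=null, marked=C F G I J L
Mark H: refs=L, marked=C F G H I J L
Mark B: refs=null, marked=B C F G H I J L
Unmarked (collected): A D E K

Answer: A D E K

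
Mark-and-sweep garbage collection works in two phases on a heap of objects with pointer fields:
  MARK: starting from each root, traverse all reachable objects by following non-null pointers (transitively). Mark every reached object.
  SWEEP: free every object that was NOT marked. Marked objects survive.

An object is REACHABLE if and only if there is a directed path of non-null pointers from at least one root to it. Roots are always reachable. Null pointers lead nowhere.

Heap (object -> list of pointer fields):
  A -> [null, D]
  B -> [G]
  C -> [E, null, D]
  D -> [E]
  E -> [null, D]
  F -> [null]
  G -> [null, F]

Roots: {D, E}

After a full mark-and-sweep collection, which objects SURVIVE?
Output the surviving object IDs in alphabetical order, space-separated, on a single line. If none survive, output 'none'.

Roots: D E
Mark D: refs=E, marked=D
Mark E: refs=null D, marked=D E
Unmarked (collected): A B C F G

Answer: D E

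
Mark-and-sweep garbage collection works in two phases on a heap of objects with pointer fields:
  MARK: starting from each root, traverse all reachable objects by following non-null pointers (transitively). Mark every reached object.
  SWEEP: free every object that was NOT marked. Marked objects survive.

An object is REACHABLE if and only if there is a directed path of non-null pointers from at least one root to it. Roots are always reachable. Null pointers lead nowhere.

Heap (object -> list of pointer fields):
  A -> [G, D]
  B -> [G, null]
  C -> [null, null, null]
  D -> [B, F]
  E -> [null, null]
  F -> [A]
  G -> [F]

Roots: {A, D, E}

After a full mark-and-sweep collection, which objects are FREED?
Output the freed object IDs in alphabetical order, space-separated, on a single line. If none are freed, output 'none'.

Roots: A D E
Mark A: refs=G D, marked=A
Mark D: refs=B F, marked=A D
Mark E: refs=null null, marked=A D E
Mark G: refs=F, marked=A D E G
Mark B: refs=G null, marked=A B D E G
Mark F: refs=A, marked=A B D E F G
Unmarked (collected): C

Answer: C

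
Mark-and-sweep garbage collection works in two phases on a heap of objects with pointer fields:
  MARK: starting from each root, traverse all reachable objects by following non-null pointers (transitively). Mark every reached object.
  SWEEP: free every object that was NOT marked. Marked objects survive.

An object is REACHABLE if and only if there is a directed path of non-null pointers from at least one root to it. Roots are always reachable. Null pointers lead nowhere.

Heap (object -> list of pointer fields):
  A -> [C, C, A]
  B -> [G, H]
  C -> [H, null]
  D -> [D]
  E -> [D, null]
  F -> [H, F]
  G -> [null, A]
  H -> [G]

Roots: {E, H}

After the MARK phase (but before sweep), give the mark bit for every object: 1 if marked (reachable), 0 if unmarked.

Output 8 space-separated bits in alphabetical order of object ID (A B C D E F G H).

Answer: 1 0 1 1 1 0 1 1

Derivation:
Roots: E H
Mark E: refs=D null, marked=E
Mark H: refs=G, marked=E H
Mark D: refs=D, marked=D E H
Mark G: refs=null A, marked=D E G H
Mark A: refs=C C A, marked=A D E G H
Mark C: refs=H null, marked=A C D E G H
Unmarked (collected): B F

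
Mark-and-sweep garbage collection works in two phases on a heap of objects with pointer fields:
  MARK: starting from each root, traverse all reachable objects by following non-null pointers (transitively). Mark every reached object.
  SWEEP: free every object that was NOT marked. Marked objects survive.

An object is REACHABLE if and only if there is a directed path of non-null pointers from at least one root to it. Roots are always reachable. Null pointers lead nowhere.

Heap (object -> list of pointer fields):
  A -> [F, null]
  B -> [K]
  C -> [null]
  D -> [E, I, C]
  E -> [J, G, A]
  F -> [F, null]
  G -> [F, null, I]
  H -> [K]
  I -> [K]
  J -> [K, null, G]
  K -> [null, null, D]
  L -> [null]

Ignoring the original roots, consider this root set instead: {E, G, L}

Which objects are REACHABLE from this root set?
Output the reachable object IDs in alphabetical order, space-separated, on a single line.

Answer: A C D E F G I J K L

Derivation:
Roots: E G L
Mark E: refs=J G A, marked=E
Mark G: refs=F null I, marked=E G
Mark L: refs=null, marked=E G L
Mark J: refs=K null G, marked=E G J L
Mark A: refs=F null, marked=A E G J L
Mark F: refs=F null, marked=A E F G J L
Mark I: refs=K, marked=A E F G I J L
Mark K: refs=null null D, marked=A E F G I J K L
Mark D: refs=E I C, marked=A D E F G I J K L
Mark C: refs=null, marked=A C D E F G I J K L
Unmarked (collected): B H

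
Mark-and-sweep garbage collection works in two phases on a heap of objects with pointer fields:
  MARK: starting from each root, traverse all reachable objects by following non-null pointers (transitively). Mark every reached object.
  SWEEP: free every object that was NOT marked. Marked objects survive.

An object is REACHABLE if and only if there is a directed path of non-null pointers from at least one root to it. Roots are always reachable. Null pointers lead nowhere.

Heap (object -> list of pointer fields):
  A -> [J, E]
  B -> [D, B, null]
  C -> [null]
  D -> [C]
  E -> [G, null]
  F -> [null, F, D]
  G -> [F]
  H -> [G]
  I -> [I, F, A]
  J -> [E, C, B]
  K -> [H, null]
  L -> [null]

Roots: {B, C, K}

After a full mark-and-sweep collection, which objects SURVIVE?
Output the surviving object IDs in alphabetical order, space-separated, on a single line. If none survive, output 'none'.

Answer: B C D F G H K

Derivation:
Roots: B C K
Mark B: refs=D B null, marked=B
Mark C: refs=null, marked=B C
Mark K: refs=H null, marked=B C K
Mark D: refs=C, marked=B C D K
Mark H: refs=G, marked=B C D H K
Mark G: refs=F, marked=B C D G H K
Mark F: refs=null F D, marked=B C D F G H K
Unmarked (collected): A E I J L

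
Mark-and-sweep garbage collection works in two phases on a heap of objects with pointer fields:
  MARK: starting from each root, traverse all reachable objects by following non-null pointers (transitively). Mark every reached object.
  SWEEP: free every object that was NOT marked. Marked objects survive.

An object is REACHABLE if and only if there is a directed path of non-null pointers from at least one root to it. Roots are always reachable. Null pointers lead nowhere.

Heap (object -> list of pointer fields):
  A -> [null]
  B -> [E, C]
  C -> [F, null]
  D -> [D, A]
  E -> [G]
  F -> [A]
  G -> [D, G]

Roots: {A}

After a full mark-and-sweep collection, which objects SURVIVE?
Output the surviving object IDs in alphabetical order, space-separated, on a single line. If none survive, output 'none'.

Answer: A

Derivation:
Roots: A
Mark A: refs=null, marked=A
Unmarked (collected): B C D E F G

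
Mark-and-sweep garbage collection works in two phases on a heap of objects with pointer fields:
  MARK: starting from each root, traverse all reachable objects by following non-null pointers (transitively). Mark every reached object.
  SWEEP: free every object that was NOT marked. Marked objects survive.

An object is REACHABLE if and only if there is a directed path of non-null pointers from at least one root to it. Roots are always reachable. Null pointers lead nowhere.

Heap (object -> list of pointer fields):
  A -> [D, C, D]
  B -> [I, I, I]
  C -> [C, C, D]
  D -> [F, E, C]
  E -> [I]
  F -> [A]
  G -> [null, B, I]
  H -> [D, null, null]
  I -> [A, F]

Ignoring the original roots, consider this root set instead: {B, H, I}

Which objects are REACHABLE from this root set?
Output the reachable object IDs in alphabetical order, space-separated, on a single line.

Answer: A B C D E F H I

Derivation:
Roots: B H I
Mark B: refs=I I I, marked=B
Mark H: refs=D null null, marked=B H
Mark I: refs=A F, marked=B H I
Mark D: refs=F E C, marked=B D H I
Mark A: refs=D C D, marked=A B D H I
Mark F: refs=A, marked=A B D F H I
Mark E: refs=I, marked=A B D E F H I
Mark C: refs=C C D, marked=A B C D E F H I
Unmarked (collected): G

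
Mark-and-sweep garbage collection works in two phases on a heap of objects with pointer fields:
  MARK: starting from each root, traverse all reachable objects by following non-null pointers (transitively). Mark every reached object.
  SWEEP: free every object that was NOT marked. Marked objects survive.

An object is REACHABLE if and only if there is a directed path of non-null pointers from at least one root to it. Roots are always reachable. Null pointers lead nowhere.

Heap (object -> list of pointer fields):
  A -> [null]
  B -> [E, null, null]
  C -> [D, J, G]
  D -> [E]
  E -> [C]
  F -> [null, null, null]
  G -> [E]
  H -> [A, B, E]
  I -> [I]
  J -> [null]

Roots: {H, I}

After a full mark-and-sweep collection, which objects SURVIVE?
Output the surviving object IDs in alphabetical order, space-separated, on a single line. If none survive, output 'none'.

Roots: H I
Mark H: refs=A B E, marked=H
Mark I: refs=I, marked=H I
Mark A: refs=null, marked=A H I
Mark B: refs=E null null, marked=A B H I
Mark E: refs=C, marked=A B E H I
Mark C: refs=D J G, marked=A B C E H I
Mark D: refs=E, marked=A B C D E H I
Mark J: refs=null, marked=A B C D E H I J
Mark G: refs=E, marked=A B C D E G H I J
Unmarked (collected): F

Answer: A B C D E G H I J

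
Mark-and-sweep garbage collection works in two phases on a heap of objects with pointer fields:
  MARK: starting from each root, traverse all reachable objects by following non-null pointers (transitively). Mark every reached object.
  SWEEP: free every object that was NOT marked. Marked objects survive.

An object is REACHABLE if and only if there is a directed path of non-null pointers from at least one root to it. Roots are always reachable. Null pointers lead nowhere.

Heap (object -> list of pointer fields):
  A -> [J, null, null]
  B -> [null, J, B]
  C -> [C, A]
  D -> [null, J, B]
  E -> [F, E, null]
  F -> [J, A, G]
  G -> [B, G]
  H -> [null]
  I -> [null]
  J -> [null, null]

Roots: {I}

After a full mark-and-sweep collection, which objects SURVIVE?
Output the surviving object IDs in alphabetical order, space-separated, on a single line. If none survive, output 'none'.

Answer: I

Derivation:
Roots: I
Mark I: refs=null, marked=I
Unmarked (collected): A B C D E F G H J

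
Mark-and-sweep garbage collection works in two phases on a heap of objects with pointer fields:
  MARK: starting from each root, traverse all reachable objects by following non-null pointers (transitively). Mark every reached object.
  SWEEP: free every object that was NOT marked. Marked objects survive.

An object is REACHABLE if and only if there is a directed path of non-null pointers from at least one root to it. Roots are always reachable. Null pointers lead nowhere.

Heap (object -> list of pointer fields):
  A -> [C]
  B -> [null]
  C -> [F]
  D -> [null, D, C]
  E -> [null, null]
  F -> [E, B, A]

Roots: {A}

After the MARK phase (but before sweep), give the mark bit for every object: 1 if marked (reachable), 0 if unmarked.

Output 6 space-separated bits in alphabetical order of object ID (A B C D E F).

Answer: 1 1 1 0 1 1

Derivation:
Roots: A
Mark A: refs=C, marked=A
Mark C: refs=F, marked=A C
Mark F: refs=E B A, marked=A C F
Mark E: refs=null null, marked=A C E F
Mark B: refs=null, marked=A B C E F
Unmarked (collected): D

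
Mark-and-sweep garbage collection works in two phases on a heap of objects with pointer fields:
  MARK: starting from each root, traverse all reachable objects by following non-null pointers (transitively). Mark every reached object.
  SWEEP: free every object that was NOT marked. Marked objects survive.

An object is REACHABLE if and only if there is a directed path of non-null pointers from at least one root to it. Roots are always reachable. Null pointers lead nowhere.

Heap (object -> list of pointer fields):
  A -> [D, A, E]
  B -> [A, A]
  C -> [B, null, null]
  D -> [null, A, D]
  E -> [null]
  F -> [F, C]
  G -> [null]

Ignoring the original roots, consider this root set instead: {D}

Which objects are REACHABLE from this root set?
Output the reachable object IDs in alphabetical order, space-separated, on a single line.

Roots: D
Mark D: refs=null A D, marked=D
Mark A: refs=D A E, marked=A D
Mark E: refs=null, marked=A D E
Unmarked (collected): B C F G

Answer: A D E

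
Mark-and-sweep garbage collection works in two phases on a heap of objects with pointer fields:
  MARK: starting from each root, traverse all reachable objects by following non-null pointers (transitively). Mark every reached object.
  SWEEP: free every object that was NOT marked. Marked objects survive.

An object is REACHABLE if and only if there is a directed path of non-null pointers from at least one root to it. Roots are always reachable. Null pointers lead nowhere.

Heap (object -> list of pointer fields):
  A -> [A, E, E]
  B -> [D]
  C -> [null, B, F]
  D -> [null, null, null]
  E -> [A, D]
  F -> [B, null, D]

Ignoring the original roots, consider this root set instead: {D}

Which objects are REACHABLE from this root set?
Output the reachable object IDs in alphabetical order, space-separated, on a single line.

Roots: D
Mark D: refs=null null null, marked=D
Unmarked (collected): A B C E F

Answer: D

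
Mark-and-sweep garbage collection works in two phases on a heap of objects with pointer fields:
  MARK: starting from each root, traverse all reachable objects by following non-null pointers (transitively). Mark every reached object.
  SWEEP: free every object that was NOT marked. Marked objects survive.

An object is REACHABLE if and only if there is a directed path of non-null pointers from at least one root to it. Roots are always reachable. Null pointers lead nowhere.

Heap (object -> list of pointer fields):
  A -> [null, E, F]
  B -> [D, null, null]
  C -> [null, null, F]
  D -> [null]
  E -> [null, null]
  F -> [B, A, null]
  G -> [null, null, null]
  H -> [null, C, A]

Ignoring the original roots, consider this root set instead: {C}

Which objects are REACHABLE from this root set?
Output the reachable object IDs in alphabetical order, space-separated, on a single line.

Roots: C
Mark C: refs=null null F, marked=C
Mark F: refs=B A null, marked=C F
Mark B: refs=D null null, marked=B C F
Mark A: refs=null E F, marked=A B C F
Mark D: refs=null, marked=A B C D F
Mark E: refs=null null, marked=A B C D E F
Unmarked (collected): G H

Answer: A B C D E F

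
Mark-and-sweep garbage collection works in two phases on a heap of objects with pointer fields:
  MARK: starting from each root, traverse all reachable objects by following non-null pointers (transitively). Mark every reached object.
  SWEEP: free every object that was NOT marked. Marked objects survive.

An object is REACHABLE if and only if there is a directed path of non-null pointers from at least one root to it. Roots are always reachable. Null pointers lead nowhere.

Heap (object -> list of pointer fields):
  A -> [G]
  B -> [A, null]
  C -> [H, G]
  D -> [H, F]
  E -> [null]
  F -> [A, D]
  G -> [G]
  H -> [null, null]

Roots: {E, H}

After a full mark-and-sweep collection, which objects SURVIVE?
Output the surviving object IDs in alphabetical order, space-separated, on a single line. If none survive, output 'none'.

Answer: E H

Derivation:
Roots: E H
Mark E: refs=null, marked=E
Mark H: refs=null null, marked=E H
Unmarked (collected): A B C D F G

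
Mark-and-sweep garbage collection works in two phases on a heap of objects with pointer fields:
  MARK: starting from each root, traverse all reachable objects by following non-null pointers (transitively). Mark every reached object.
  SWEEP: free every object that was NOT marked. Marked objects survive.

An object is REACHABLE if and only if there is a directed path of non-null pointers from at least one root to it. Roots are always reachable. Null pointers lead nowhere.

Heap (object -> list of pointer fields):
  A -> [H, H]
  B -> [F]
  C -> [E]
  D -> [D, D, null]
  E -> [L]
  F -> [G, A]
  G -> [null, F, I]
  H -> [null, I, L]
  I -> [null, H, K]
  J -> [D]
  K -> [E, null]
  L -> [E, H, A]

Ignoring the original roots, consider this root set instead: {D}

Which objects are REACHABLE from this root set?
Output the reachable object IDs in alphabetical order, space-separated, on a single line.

Answer: D

Derivation:
Roots: D
Mark D: refs=D D null, marked=D
Unmarked (collected): A B C E F G H I J K L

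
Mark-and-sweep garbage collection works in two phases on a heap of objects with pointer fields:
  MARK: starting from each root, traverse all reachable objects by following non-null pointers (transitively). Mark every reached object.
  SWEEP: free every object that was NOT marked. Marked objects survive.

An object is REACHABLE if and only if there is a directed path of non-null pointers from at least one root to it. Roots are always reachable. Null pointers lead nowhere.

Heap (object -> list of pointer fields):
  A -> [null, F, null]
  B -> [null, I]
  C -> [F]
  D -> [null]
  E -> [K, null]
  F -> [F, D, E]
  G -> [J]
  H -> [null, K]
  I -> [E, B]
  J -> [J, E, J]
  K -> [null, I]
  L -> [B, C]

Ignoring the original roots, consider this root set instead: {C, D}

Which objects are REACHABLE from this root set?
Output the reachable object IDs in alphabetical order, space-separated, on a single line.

Answer: B C D E F I K

Derivation:
Roots: C D
Mark C: refs=F, marked=C
Mark D: refs=null, marked=C D
Mark F: refs=F D E, marked=C D F
Mark E: refs=K null, marked=C D E F
Mark K: refs=null I, marked=C D E F K
Mark I: refs=E B, marked=C D E F I K
Mark B: refs=null I, marked=B C D E F I K
Unmarked (collected): A G H J L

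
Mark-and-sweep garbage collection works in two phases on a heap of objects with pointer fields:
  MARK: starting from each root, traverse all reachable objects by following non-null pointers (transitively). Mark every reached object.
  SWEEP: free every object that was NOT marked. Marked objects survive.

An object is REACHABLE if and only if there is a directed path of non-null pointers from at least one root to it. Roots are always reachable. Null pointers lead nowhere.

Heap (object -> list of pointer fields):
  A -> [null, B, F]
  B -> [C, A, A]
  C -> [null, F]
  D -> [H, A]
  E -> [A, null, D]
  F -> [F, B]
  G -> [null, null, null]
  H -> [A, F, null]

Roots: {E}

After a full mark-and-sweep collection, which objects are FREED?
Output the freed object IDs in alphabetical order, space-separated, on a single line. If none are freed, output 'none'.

Answer: G

Derivation:
Roots: E
Mark E: refs=A null D, marked=E
Mark A: refs=null B F, marked=A E
Mark D: refs=H A, marked=A D E
Mark B: refs=C A A, marked=A B D E
Mark F: refs=F B, marked=A B D E F
Mark H: refs=A F null, marked=A B D E F H
Mark C: refs=null F, marked=A B C D E F H
Unmarked (collected): G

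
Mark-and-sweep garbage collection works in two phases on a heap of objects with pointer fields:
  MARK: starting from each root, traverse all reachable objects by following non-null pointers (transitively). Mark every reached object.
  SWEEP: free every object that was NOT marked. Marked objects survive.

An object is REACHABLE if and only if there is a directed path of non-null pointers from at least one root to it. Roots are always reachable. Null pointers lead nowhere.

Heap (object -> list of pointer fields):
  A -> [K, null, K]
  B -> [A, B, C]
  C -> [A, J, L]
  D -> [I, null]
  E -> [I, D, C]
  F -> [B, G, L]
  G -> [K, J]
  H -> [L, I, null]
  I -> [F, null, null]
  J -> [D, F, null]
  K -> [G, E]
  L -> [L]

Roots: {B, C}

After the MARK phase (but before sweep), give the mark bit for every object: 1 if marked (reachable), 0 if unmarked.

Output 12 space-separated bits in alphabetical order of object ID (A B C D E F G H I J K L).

Answer: 1 1 1 1 1 1 1 0 1 1 1 1

Derivation:
Roots: B C
Mark B: refs=A B C, marked=B
Mark C: refs=A J L, marked=B C
Mark A: refs=K null K, marked=A B C
Mark J: refs=D F null, marked=A B C J
Mark L: refs=L, marked=A B C J L
Mark K: refs=G E, marked=A B C J K L
Mark D: refs=I null, marked=A B C D J K L
Mark F: refs=B G L, marked=A B C D F J K L
Mark G: refs=K J, marked=A B C D F G J K L
Mark E: refs=I D C, marked=A B C D E F G J K L
Mark I: refs=F null null, marked=A B C D E F G I J K L
Unmarked (collected): H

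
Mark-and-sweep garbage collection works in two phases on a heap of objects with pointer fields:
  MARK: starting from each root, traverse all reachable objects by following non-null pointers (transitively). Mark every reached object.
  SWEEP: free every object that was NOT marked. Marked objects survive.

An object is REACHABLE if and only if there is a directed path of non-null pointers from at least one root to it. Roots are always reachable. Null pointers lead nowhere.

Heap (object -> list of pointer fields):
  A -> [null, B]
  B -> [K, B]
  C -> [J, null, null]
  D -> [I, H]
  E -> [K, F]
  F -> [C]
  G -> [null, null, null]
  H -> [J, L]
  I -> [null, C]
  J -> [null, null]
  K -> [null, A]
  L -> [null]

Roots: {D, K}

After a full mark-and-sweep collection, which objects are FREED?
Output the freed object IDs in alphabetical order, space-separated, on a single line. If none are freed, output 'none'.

Roots: D K
Mark D: refs=I H, marked=D
Mark K: refs=null A, marked=D K
Mark I: refs=null C, marked=D I K
Mark H: refs=J L, marked=D H I K
Mark A: refs=null B, marked=A D H I K
Mark C: refs=J null null, marked=A C D H I K
Mark J: refs=null null, marked=A C D H I J K
Mark L: refs=null, marked=A C D H I J K L
Mark B: refs=K B, marked=A B C D H I J K L
Unmarked (collected): E F G

Answer: E F G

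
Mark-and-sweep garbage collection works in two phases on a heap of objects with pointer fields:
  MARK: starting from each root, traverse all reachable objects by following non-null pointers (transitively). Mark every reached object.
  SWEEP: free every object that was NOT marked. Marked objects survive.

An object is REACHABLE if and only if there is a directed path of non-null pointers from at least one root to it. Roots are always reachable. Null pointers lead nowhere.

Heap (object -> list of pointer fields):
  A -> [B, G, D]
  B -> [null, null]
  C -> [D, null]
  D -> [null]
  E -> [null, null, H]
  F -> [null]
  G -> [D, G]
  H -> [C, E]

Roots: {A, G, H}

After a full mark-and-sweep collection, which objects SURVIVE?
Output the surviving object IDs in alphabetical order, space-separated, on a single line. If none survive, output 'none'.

Roots: A G H
Mark A: refs=B G D, marked=A
Mark G: refs=D G, marked=A G
Mark H: refs=C E, marked=A G H
Mark B: refs=null null, marked=A B G H
Mark D: refs=null, marked=A B D G H
Mark C: refs=D null, marked=A B C D G H
Mark E: refs=null null H, marked=A B C D E G H
Unmarked (collected): F

Answer: A B C D E G H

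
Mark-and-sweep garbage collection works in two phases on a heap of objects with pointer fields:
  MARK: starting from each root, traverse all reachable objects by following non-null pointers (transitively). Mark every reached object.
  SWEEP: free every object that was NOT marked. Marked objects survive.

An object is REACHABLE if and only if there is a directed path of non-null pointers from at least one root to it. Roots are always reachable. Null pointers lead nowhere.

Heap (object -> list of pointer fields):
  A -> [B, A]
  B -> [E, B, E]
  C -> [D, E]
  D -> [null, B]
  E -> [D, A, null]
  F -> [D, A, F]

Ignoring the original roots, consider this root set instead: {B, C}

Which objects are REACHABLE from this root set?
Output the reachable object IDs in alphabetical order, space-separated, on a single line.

Roots: B C
Mark B: refs=E B E, marked=B
Mark C: refs=D E, marked=B C
Mark E: refs=D A null, marked=B C E
Mark D: refs=null B, marked=B C D E
Mark A: refs=B A, marked=A B C D E
Unmarked (collected): F

Answer: A B C D E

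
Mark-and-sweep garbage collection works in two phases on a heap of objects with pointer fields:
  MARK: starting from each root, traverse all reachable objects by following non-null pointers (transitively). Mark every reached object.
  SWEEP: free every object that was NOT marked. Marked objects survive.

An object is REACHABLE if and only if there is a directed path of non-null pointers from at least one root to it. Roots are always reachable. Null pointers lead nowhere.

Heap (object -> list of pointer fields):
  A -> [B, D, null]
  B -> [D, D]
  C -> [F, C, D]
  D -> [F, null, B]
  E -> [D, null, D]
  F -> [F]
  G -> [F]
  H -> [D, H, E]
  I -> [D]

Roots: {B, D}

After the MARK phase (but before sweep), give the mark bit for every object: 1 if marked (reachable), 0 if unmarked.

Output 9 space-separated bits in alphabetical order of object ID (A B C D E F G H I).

Roots: B D
Mark B: refs=D D, marked=B
Mark D: refs=F null B, marked=B D
Mark F: refs=F, marked=B D F
Unmarked (collected): A C E G H I

Answer: 0 1 0 1 0 1 0 0 0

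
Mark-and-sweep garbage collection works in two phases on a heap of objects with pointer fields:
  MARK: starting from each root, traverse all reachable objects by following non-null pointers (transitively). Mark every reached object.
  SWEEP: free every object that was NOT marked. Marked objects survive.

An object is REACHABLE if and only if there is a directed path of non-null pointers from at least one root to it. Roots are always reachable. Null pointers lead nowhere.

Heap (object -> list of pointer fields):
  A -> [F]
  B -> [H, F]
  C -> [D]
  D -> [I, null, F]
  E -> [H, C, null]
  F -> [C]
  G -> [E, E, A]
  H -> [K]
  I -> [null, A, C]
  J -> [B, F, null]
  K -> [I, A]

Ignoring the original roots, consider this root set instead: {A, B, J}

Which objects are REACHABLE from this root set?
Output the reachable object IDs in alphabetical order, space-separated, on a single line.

Answer: A B C D F H I J K

Derivation:
Roots: A B J
Mark A: refs=F, marked=A
Mark B: refs=H F, marked=A B
Mark J: refs=B F null, marked=A B J
Mark F: refs=C, marked=A B F J
Mark H: refs=K, marked=A B F H J
Mark C: refs=D, marked=A B C F H J
Mark K: refs=I A, marked=A B C F H J K
Mark D: refs=I null F, marked=A B C D F H J K
Mark I: refs=null A C, marked=A B C D F H I J K
Unmarked (collected): E G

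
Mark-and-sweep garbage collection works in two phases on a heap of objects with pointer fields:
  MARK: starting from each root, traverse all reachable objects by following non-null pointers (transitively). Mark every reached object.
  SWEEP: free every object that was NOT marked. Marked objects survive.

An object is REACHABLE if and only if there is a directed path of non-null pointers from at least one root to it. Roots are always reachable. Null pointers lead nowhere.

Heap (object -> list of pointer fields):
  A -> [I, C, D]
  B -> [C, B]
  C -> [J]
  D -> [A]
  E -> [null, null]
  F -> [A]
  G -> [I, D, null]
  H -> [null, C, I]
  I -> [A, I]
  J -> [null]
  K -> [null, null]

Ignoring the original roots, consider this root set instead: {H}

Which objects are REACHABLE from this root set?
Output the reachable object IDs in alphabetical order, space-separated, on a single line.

Roots: H
Mark H: refs=null C I, marked=H
Mark C: refs=J, marked=C H
Mark I: refs=A I, marked=C H I
Mark J: refs=null, marked=C H I J
Mark A: refs=I C D, marked=A C H I J
Mark D: refs=A, marked=A C D H I J
Unmarked (collected): B E F G K

Answer: A C D H I J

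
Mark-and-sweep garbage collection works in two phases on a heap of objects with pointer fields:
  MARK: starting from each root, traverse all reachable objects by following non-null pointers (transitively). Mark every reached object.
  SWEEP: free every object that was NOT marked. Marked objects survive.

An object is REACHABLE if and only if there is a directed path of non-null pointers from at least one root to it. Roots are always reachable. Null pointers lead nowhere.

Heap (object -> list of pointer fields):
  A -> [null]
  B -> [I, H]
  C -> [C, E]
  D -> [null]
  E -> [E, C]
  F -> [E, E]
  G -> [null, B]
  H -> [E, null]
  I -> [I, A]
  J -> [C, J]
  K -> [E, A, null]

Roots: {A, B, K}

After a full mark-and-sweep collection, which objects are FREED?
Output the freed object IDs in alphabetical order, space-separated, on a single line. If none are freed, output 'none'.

Roots: A B K
Mark A: refs=null, marked=A
Mark B: refs=I H, marked=A B
Mark K: refs=E A null, marked=A B K
Mark I: refs=I A, marked=A B I K
Mark H: refs=E null, marked=A B H I K
Mark E: refs=E C, marked=A B E H I K
Mark C: refs=C E, marked=A B C E H I K
Unmarked (collected): D F G J

Answer: D F G J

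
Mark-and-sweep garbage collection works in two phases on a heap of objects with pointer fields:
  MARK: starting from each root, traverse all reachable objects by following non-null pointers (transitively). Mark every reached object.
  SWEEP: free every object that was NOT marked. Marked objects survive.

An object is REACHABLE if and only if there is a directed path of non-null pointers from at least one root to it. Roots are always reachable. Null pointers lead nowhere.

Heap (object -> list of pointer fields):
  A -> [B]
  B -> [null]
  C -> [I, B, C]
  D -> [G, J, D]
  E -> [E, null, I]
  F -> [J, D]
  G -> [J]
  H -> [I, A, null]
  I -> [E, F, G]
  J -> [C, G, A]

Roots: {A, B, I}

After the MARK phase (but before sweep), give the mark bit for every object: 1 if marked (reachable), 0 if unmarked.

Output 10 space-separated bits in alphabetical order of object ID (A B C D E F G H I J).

Answer: 1 1 1 1 1 1 1 0 1 1

Derivation:
Roots: A B I
Mark A: refs=B, marked=A
Mark B: refs=null, marked=A B
Mark I: refs=E F G, marked=A B I
Mark E: refs=E null I, marked=A B E I
Mark F: refs=J D, marked=A B E F I
Mark G: refs=J, marked=A B E F G I
Mark J: refs=C G A, marked=A B E F G I J
Mark D: refs=G J D, marked=A B D E F G I J
Mark C: refs=I B C, marked=A B C D E F G I J
Unmarked (collected): H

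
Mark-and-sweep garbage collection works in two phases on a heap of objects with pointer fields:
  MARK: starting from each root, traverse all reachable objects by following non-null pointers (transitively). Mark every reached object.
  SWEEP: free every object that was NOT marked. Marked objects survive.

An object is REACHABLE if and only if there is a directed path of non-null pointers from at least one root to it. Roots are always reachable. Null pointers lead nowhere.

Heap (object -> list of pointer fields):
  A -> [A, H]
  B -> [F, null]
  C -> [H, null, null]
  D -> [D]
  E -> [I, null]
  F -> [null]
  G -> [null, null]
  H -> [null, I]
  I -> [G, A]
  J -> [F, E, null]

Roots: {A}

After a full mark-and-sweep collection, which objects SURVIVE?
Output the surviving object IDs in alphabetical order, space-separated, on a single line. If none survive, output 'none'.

Answer: A G H I

Derivation:
Roots: A
Mark A: refs=A H, marked=A
Mark H: refs=null I, marked=A H
Mark I: refs=G A, marked=A H I
Mark G: refs=null null, marked=A G H I
Unmarked (collected): B C D E F J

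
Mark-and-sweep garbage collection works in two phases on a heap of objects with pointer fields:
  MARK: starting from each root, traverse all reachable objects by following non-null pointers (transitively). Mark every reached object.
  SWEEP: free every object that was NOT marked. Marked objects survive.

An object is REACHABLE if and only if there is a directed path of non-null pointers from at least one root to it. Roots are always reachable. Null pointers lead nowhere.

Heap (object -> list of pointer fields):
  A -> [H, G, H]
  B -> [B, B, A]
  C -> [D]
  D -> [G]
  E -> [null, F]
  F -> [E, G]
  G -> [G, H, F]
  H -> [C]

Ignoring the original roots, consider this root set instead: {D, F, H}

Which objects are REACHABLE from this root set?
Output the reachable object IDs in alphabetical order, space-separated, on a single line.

Answer: C D E F G H

Derivation:
Roots: D F H
Mark D: refs=G, marked=D
Mark F: refs=E G, marked=D F
Mark H: refs=C, marked=D F H
Mark G: refs=G H F, marked=D F G H
Mark E: refs=null F, marked=D E F G H
Mark C: refs=D, marked=C D E F G H
Unmarked (collected): A B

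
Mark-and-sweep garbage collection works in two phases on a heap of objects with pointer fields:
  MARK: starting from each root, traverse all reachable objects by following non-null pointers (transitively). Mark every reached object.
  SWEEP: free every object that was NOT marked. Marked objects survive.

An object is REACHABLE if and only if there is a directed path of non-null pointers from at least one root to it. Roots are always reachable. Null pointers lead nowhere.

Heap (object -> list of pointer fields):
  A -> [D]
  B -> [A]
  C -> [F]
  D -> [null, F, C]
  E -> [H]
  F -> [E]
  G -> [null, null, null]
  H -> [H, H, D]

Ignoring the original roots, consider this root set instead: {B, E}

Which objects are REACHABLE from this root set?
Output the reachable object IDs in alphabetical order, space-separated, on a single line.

Roots: B E
Mark B: refs=A, marked=B
Mark E: refs=H, marked=B E
Mark A: refs=D, marked=A B E
Mark H: refs=H H D, marked=A B E H
Mark D: refs=null F C, marked=A B D E H
Mark F: refs=E, marked=A B D E F H
Mark C: refs=F, marked=A B C D E F H
Unmarked (collected): G

Answer: A B C D E F H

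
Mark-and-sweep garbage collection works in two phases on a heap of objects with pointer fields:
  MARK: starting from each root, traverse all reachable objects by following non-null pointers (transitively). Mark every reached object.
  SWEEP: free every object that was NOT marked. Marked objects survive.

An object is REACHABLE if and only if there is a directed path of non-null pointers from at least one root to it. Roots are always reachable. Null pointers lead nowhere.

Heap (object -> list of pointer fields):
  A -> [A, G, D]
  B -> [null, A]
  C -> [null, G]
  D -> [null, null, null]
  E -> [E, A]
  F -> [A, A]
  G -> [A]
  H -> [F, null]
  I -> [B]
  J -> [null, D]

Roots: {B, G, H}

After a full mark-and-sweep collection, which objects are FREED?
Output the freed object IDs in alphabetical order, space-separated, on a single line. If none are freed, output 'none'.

Answer: C E I J

Derivation:
Roots: B G H
Mark B: refs=null A, marked=B
Mark G: refs=A, marked=B G
Mark H: refs=F null, marked=B G H
Mark A: refs=A G D, marked=A B G H
Mark F: refs=A A, marked=A B F G H
Mark D: refs=null null null, marked=A B D F G H
Unmarked (collected): C E I J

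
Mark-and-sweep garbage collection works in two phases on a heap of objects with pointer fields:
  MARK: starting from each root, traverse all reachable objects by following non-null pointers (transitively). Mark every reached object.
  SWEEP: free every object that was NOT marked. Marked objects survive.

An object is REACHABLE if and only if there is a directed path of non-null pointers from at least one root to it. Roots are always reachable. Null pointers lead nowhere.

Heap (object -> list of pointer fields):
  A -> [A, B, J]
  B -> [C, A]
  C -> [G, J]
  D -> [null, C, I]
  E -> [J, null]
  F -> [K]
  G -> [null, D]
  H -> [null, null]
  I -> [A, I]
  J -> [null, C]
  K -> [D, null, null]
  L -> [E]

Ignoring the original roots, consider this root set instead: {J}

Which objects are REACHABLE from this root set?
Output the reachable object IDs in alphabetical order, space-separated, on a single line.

Answer: A B C D G I J

Derivation:
Roots: J
Mark J: refs=null C, marked=J
Mark C: refs=G J, marked=C J
Mark G: refs=null D, marked=C G J
Mark D: refs=null C I, marked=C D G J
Mark I: refs=A I, marked=C D G I J
Mark A: refs=A B J, marked=A C D G I J
Mark B: refs=C A, marked=A B C D G I J
Unmarked (collected): E F H K L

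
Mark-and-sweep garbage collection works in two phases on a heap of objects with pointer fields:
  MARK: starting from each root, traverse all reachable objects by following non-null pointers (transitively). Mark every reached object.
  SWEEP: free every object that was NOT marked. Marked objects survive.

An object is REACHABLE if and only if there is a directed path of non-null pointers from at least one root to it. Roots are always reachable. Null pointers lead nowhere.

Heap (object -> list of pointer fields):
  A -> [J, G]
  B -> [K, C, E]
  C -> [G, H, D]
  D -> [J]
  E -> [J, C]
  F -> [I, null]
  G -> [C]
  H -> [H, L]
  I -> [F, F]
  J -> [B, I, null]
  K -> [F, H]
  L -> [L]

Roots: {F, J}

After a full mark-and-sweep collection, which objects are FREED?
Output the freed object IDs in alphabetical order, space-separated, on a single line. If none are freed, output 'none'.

Answer: A

Derivation:
Roots: F J
Mark F: refs=I null, marked=F
Mark J: refs=B I null, marked=F J
Mark I: refs=F F, marked=F I J
Mark B: refs=K C E, marked=B F I J
Mark K: refs=F H, marked=B F I J K
Mark C: refs=G H D, marked=B C F I J K
Mark E: refs=J C, marked=B C E F I J K
Mark H: refs=H L, marked=B C E F H I J K
Mark G: refs=C, marked=B C E F G H I J K
Mark D: refs=J, marked=B C D E F G H I J K
Mark L: refs=L, marked=B C D E F G H I J K L
Unmarked (collected): A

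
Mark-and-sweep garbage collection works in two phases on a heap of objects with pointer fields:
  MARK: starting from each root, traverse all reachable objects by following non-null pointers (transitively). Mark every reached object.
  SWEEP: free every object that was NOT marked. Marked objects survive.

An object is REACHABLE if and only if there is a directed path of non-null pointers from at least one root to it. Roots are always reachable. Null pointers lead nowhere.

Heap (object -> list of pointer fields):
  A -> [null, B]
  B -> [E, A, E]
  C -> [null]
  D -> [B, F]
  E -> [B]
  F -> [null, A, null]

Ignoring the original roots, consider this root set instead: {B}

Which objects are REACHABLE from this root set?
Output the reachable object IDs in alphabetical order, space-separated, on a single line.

Answer: A B E

Derivation:
Roots: B
Mark B: refs=E A E, marked=B
Mark E: refs=B, marked=B E
Mark A: refs=null B, marked=A B E
Unmarked (collected): C D F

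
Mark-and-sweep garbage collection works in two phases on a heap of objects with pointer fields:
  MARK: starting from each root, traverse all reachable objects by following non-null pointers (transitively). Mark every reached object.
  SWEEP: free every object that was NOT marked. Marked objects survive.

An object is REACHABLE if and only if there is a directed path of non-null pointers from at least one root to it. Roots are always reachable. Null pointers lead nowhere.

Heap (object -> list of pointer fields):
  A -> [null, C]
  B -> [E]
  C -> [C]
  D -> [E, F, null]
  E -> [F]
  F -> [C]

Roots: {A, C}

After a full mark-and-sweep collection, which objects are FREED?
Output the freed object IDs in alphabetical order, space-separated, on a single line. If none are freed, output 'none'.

Answer: B D E F

Derivation:
Roots: A C
Mark A: refs=null C, marked=A
Mark C: refs=C, marked=A C
Unmarked (collected): B D E F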